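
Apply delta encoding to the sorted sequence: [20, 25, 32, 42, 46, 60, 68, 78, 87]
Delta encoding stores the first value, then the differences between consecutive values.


First value: 20
Deltas:
  25 - 20 = 5
  32 - 25 = 7
  42 - 32 = 10
  46 - 42 = 4
  60 - 46 = 14
  68 - 60 = 8
  78 - 68 = 10
  87 - 78 = 9


Delta encoded: [20, 5, 7, 10, 4, 14, 8, 10, 9]


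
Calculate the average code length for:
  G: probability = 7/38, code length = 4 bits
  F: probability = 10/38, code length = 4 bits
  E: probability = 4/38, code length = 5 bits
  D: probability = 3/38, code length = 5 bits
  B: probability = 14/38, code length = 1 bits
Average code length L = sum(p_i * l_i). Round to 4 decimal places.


Weighted contributions p_i * l_i:
  G: (7/38) * 4 = 28/38
  F: (10/38) * 4 = 40/38
  E: (4/38) * 5 = 20/38
  D: (3/38) * 5 = 15/38
  B: (14/38) * 1 = 14/38
Sum = (28 + 40 + 20 + 15 + 14)/38 = 117/38

L = 117/38 = 3.0789 bits/symbol


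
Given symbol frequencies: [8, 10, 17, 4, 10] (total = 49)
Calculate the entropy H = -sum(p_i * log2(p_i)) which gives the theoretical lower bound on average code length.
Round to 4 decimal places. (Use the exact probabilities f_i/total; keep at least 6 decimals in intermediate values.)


Per-symbol terms -p_i * log2(p_i) with p_i = f_i/49:
  p = 8/49 = 0.163265: log2(p) = -2.614710, -p*log2(p) = 0.426891
  p = 10/49 = 0.204082: log2(p) = -2.292782, -p*log2(p) = 0.467915
  p = 17/49 = 0.346939: log2(p) = -1.527247, -p*log2(p) = 0.529861
  p = 4/49 = 0.081633: log2(p) = -3.614710, -p*log2(p) = 0.295078
  p = 10/49 = 0.204082: log2(p) = -2.292782, -p*log2(p) = 0.467915
H = 0.426891 + 0.467915 + 0.529861 + 0.295078 + 0.467915 = 2.187660

H = 2.1877 bits/symbol


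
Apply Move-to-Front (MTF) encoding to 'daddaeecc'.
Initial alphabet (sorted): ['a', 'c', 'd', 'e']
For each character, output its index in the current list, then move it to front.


MTF encoding:
'd': index 2 in ['a', 'c', 'd', 'e'] -> ['d', 'a', 'c', 'e']
'a': index 1 in ['d', 'a', 'c', 'e'] -> ['a', 'd', 'c', 'e']
'd': index 1 in ['a', 'd', 'c', 'e'] -> ['d', 'a', 'c', 'e']
'd': index 0 in ['d', 'a', 'c', 'e'] -> ['d', 'a', 'c', 'e']
'a': index 1 in ['d', 'a', 'c', 'e'] -> ['a', 'd', 'c', 'e']
'e': index 3 in ['a', 'd', 'c', 'e'] -> ['e', 'a', 'd', 'c']
'e': index 0 in ['e', 'a', 'd', 'c'] -> ['e', 'a', 'd', 'c']
'c': index 3 in ['e', 'a', 'd', 'c'] -> ['c', 'e', 'a', 'd']
'c': index 0 in ['c', 'e', 'a', 'd'] -> ['c', 'e', 'a', 'd']


Output: [2, 1, 1, 0, 1, 3, 0, 3, 0]


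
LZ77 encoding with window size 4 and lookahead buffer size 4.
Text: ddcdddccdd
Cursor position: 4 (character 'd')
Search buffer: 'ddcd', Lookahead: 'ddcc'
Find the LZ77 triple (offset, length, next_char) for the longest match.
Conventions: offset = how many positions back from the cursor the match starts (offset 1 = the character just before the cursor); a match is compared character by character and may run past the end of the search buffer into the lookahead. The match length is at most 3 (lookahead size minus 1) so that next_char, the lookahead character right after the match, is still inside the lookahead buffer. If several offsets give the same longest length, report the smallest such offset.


Try each offset into the search buffer:
  offset=1 (pos 3, char 'd'): match length 2
  offset=2 (pos 2, char 'c'): match length 0
  offset=3 (pos 1, char 'd'): match length 1
  offset=4 (pos 0, char 'd'): match length 3
Longest match has length 3 at offset 4.
next_char = character at position 4 + 3 = 7 -> 'c'

Best match: offset=4, length=3 (matching 'ddc' starting at position 0)
LZ77 triple: (4, 3, 'c')


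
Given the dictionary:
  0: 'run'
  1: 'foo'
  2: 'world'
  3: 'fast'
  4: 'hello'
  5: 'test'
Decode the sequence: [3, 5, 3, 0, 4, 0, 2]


Look up each index in the dictionary:
  3 -> 'fast'
  5 -> 'test'
  3 -> 'fast'
  0 -> 'run'
  4 -> 'hello'
  0 -> 'run'
  2 -> 'world'

Decoded: "fast test fast run hello run world"


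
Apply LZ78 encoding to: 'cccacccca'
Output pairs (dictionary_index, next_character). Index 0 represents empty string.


LZ78 encoding steps:
Dictionary: {0: ''}
Step 1: w='' (idx 0), next='c' -> output (0, 'c'), add 'c' as idx 1
Step 2: w='c' (idx 1), next='c' -> output (1, 'c'), add 'cc' as idx 2
Step 3: w='' (idx 0), next='a' -> output (0, 'a'), add 'a' as idx 3
Step 4: w='cc' (idx 2), next='c' -> output (2, 'c'), add 'ccc' as idx 4
Step 5: w='c' (idx 1), next='a' -> output (1, 'a'), add 'ca' as idx 5


Encoded: [(0, 'c'), (1, 'c'), (0, 'a'), (2, 'c'), (1, 'a')]


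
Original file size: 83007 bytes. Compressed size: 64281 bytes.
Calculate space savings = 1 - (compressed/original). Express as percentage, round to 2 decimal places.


ratio = compressed/original = 64281/83007 = 0.774405
savings = 1 - ratio = 1 - 0.774405 = 0.225595
as a percentage: 0.225595 * 100 = 22.56%

Space savings = 1 - 64281/83007 = 22.56%


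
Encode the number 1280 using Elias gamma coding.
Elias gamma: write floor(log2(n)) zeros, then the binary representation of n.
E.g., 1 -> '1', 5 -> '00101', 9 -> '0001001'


num_bits = floor(log2(1280)) + 1 = 11
leading_zeros = num_bits - 1 = 10
binary(1280) = 10100000000

Elias gamma(1280) = '0000000000' + '10100000000' = 000000000010100000000 (21 bits)


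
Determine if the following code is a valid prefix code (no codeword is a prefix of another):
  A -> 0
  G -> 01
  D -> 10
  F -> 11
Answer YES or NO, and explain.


Checking each pair (does one codeword prefix another?):
  A='0' vs G='01': prefix -- VIOLATION

NO -- this is NOT a valid prefix code. A (0) is a prefix of G (01).


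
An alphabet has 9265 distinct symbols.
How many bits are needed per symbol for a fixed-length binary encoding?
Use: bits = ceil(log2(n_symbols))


log2(9265) = 13.1776
Bracket: 2^13 = 8192 < 9265 <= 2^14 = 16384
So ceil(log2(9265)) = 14

bits = ceil(log2(9265)) = ceil(13.1776) = 14 bits


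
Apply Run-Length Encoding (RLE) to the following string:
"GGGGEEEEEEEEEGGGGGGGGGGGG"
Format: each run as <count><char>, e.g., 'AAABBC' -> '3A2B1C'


Scanning runs left to right:
  i=0: run of 'G' x 4 -> '4G'
  i=4: run of 'E' x 9 -> '9E'
  i=13: run of 'G' x 12 -> '12G'

RLE = 4G9E12G


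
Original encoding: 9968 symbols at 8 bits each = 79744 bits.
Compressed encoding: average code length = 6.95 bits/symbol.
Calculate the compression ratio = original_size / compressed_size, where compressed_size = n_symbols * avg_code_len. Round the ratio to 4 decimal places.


original_size = n_symbols * orig_bits = 9968 * 8 = 79744 bits
compressed_size = n_symbols * avg_code_len = 9968 * 6.95 = 69277.6 bits
ratio = original_size / compressed_size = 79744 / 69277.6 = 1.1511

Compression ratio = 1.1511


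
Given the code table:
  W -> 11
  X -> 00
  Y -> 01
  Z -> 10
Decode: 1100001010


Decoding:
11 -> W
00 -> X
00 -> X
10 -> Z
10 -> Z


Result: WXXZZ


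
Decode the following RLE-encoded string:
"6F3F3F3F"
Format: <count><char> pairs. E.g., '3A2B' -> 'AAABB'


Expanding each <count><char> pair:
  6F -> 'FFFFFF'
  3F -> 'FFF'
  3F -> 'FFF'
  3F -> 'FFF'

Decoded = FFFFFFFFFFFFFFF


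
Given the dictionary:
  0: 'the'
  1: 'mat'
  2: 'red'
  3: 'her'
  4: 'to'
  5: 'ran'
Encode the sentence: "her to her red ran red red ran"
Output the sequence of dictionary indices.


Look up each word in the dictionary:
  'her' -> 3
  'to' -> 4
  'her' -> 3
  'red' -> 2
  'ran' -> 5
  'red' -> 2
  'red' -> 2
  'ran' -> 5

Encoded: [3, 4, 3, 2, 5, 2, 2, 5]


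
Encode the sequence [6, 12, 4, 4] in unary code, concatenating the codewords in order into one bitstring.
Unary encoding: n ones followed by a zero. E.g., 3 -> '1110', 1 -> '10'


Encode each number as n ones followed by a terminating 0:
  6 -> 1111110 (7 bits)
  12 -> 1111111111110 (13 bits)
  4 -> 11110 (5 bits)
  4 -> 11110 (5 bits)
Total length = 7 + 13 + 5 + 5 = 30 bits.

Unary([6, 12, 4, 4]) = 111111011111111111101111011110 (30 bits)


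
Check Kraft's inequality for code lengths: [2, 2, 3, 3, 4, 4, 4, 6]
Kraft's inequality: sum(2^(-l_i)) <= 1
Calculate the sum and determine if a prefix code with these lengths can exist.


Sum = 2^(-2) + 2^(-2) + 2^(-3) + 2^(-3) + 2^(-4) + 2^(-4) + 2^(-4) + 2^(-6)
    = 0.25 + 0.25 + 0.125 + 0.125 + 0.0625 + 0.0625 + 0.0625 + 0.015625
    = 61/64 = 0.953125
Since 0.953125 <= 1, Kraft's inequality IS satisfied.
A prefix code with these lengths CAN exist.

Kraft sum = 0.953125. Satisfied.


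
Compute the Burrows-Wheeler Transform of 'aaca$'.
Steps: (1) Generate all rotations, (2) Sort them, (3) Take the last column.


Rotations (sorted):
  0: $aaca -> last char: a
  1: a$aac -> last char: c
  2: aaca$ -> last char: $
  3: aca$a -> last char: a
  4: ca$aa -> last char: a


BWT = ac$aa


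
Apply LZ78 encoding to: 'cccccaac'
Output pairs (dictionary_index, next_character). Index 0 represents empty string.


LZ78 encoding steps:
Dictionary: {0: ''}
Step 1: w='' (idx 0), next='c' -> output (0, 'c'), add 'c' as idx 1
Step 2: w='c' (idx 1), next='c' -> output (1, 'c'), add 'cc' as idx 2
Step 3: w='cc' (idx 2), next='a' -> output (2, 'a'), add 'cca' as idx 3
Step 4: w='' (idx 0), next='a' -> output (0, 'a'), add 'a' as idx 4
Step 5: w='c' (idx 1), end of input -> output (1, '')


Encoded: [(0, 'c'), (1, 'c'), (2, 'a'), (0, 'a'), (1, '')]


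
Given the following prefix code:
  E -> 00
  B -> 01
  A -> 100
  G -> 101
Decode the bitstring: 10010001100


Decoding step by step:
Bits 100 -> A
Bits 100 -> A
Bits 01 -> B
Bits 100 -> A


Decoded message: AABA


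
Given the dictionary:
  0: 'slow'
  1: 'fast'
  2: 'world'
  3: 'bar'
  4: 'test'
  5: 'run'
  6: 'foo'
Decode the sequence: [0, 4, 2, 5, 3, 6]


Look up each index in the dictionary:
  0 -> 'slow'
  4 -> 'test'
  2 -> 'world'
  5 -> 'run'
  3 -> 'bar'
  6 -> 'foo'

Decoded: "slow test world run bar foo"


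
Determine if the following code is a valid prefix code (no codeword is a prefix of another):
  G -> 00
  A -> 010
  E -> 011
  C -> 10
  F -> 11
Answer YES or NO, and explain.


Checking each pair (does one codeword prefix another?):
  G='00' vs A='010': no prefix
  G='00' vs E='011': no prefix
  G='00' vs C='10': no prefix
  G='00' vs F='11': no prefix
  A='010' vs G='00': no prefix
  A='010' vs E='011': no prefix
  A='010' vs C='10': no prefix
  A='010' vs F='11': no prefix
  E='011' vs G='00': no prefix
  E='011' vs A='010': no prefix
  E='011' vs C='10': no prefix
  E='011' vs F='11': no prefix
  C='10' vs G='00': no prefix
  C='10' vs A='010': no prefix
  C='10' vs E='011': no prefix
  C='10' vs F='11': no prefix
  F='11' vs G='00': no prefix
  F='11' vs A='010': no prefix
  F='11' vs E='011': no prefix
  F='11' vs C='10': no prefix
No violation found over all pairs.

YES -- this is a valid prefix code. No codeword is a prefix of any other codeword.


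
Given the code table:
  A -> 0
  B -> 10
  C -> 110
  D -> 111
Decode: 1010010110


Decoding:
10 -> B
10 -> B
0 -> A
10 -> B
110 -> C


Result: BBABC


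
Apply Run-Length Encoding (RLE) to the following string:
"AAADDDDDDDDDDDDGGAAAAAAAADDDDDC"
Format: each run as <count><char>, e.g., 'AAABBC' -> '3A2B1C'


Scanning runs left to right:
  i=0: run of 'A' x 3 -> '3A'
  i=3: run of 'D' x 12 -> '12D'
  i=15: run of 'G' x 2 -> '2G'
  i=17: run of 'A' x 8 -> '8A'
  i=25: run of 'D' x 5 -> '5D'
  i=30: run of 'C' x 1 -> '1C'

RLE = 3A12D2G8A5D1C


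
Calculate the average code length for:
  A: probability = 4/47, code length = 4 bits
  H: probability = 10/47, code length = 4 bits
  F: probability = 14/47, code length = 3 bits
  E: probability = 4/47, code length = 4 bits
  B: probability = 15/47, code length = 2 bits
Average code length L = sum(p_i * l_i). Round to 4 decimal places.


Weighted contributions p_i * l_i:
  A: (4/47) * 4 = 16/47
  H: (10/47) * 4 = 40/47
  F: (14/47) * 3 = 42/47
  E: (4/47) * 4 = 16/47
  B: (15/47) * 2 = 30/47
Sum = (16 + 40 + 42 + 16 + 30)/47 = 144/47

L = 144/47 = 3.0638 bits/symbol


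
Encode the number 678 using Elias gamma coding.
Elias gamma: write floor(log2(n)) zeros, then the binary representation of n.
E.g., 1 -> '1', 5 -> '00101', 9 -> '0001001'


num_bits = floor(log2(678)) + 1 = 10
leading_zeros = num_bits - 1 = 9
binary(678) = 1010100110

Elias gamma(678) = '000000000' + '1010100110' = 0000000001010100110 (19 bits)


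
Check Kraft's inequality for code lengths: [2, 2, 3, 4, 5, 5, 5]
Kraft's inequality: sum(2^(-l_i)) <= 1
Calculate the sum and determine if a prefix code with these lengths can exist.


Sum = 2^(-2) + 2^(-2) + 2^(-3) + 2^(-4) + 2^(-5) + 2^(-5) + 2^(-5)
    = 0.25 + 0.25 + 0.125 + 0.0625 + 0.03125 + 0.03125 + 0.03125
    = 25/32 = 0.78125
Since 0.78125 <= 1, Kraft's inequality IS satisfied.
A prefix code with these lengths CAN exist.

Kraft sum = 0.78125. Satisfied.


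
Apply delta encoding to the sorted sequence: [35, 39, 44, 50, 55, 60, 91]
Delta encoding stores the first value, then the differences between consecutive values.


First value: 35
Deltas:
  39 - 35 = 4
  44 - 39 = 5
  50 - 44 = 6
  55 - 50 = 5
  60 - 55 = 5
  91 - 60 = 31


Delta encoded: [35, 4, 5, 6, 5, 5, 31]


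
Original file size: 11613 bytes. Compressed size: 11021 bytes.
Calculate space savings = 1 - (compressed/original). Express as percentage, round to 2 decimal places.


ratio = compressed/original = 11021/11613 = 0.949023
savings = 1 - ratio = 1 - 0.949023 = 0.050977
as a percentage: 0.050977 * 100 = 5.1%

Space savings = 1 - 11021/11613 = 5.1%


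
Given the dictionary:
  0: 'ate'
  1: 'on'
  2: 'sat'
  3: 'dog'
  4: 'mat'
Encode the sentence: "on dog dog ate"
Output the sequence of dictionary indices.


Look up each word in the dictionary:
  'on' -> 1
  'dog' -> 3
  'dog' -> 3
  'ate' -> 0

Encoded: [1, 3, 3, 0]


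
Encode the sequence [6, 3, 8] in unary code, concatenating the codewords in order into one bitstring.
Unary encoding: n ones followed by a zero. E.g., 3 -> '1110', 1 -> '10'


Encode each number as n ones followed by a terminating 0:
  6 -> 1111110 (7 bits)
  3 -> 1110 (4 bits)
  8 -> 111111110 (9 bits)
Total length = 7 + 4 + 9 = 20 bits.

Unary([6, 3, 8]) = 11111101110111111110 (20 bits)


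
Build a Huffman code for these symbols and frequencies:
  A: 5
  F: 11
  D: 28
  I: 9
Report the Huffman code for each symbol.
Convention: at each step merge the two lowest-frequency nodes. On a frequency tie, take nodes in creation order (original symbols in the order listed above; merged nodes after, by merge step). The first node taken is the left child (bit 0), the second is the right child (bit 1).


Huffman tree construction:
Step 1: Merge A(5) + I(9) = 14
Step 2: Merge F(11) + (A+I)(14) = 25
Step 3: Merge (F+(A+I))(25) + D(28) = 53
Read each symbol's code off the tree from the root (left child = 0, right child = 1).

Codes:
  A: 010 (length 3)
  F: 00 (length 2)
  D: 1 (length 1)
  I: 011 (length 3)
Average code length: 92/53 = 1.7358 bits/symbol


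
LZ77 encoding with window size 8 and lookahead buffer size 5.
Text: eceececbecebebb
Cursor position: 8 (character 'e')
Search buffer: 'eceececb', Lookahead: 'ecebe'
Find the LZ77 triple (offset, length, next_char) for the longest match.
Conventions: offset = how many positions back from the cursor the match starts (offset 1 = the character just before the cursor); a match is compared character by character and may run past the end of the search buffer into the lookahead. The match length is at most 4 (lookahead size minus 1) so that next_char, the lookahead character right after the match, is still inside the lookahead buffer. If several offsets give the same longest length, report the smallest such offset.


Try each offset into the search buffer:
  offset=1 (pos 7, char 'b'): match length 0
  offset=2 (pos 6, char 'c'): match length 0
  offset=3 (pos 5, char 'e'): match length 2
  offset=4 (pos 4, char 'c'): match length 0
  offset=5 (pos 3, char 'e'): match length 3
  offset=6 (pos 2, char 'e'): match length 1
  offset=7 (pos 1, char 'c'): match length 0
  offset=8 (pos 0, char 'e'): match length 3
Longest match has length 3, found at offsets 5, 8; take the smallest, offset 5.
next_char = character at position 8 + 3 = 11 -> 'b'

Best match: offset=5, length=3 (matching 'ece' starting at position 3)
LZ77 triple: (5, 3, 'b')


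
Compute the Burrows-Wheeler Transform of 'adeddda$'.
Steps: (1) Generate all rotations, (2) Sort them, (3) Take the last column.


Rotations (sorted):
  0: $adeddda -> last char: a
  1: a$adeddd -> last char: d
  2: adeddda$ -> last char: $
  3: da$adedd -> last char: d
  4: dda$aded -> last char: d
  5: ddda$ade -> last char: e
  6: deddda$a -> last char: a
  7: eddda$ad -> last char: d


BWT = ad$ddead


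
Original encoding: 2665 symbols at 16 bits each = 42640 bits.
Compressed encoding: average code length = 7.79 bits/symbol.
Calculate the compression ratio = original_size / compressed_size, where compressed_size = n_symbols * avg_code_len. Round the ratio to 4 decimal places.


original_size = n_symbols * orig_bits = 2665 * 16 = 42640 bits
compressed_size = n_symbols * avg_code_len = 2665 * 7.79 = 20760.35 bits
ratio = original_size / compressed_size = 42640 / 20760.35 = 2.0539

Compression ratio = 2.0539


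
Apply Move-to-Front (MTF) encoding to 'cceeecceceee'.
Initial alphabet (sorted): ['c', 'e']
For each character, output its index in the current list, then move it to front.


MTF encoding:
'c': index 0 in ['c', 'e'] -> ['c', 'e']
'c': index 0 in ['c', 'e'] -> ['c', 'e']
'e': index 1 in ['c', 'e'] -> ['e', 'c']
'e': index 0 in ['e', 'c'] -> ['e', 'c']
'e': index 0 in ['e', 'c'] -> ['e', 'c']
'c': index 1 in ['e', 'c'] -> ['c', 'e']
'c': index 0 in ['c', 'e'] -> ['c', 'e']
'e': index 1 in ['c', 'e'] -> ['e', 'c']
'c': index 1 in ['e', 'c'] -> ['c', 'e']
'e': index 1 in ['c', 'e'] -> ['e', 'c']
'e': index 0 in ['e', 'c'] -> ['e', 'c']
'e': index 0 in ['e', 'c'] -> ['e', 'c']


Output: [0, 0, 1, 0, 0, 1, 0, 1, 1, 1, 0, 0]


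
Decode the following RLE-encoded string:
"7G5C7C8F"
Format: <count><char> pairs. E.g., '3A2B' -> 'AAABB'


Expanding each <count><char> pair:
  7G -> 'GGGGGGG'
  5C -> 'CCCCC'
  7C -> 'CCCCCCC'
  8F -> 'FFFFFFFF'

Decoded = GGGGGGGCCCCCCCCCCCCFFFFFFFF


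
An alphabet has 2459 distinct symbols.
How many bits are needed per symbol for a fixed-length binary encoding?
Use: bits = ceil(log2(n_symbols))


log2(2459) = 11.2639
Bracket: 2^11 = 2048 < 2459 <= 2^12 = 4096
So ceil(log2(2459)) = 12

bits = ceil(log2(2459)) = ceil(11.2639) = 12 bits


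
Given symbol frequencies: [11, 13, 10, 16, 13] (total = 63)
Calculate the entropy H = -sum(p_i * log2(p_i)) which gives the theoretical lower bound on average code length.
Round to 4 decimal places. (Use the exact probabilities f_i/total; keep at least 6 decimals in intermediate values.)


Per-symbol terms -p_i * log2(p_i) with p_i = f_i/63:
  p = 11/63 = 0.174603: log2(p) = -2.517848, -p*log2(p) = 0.439624
  p = 13/63 = 0.206349: log2(p) = -2.276840, -p*log2(p) = 0.469824
  p = 10/63 = 0.158730: log2(p) = -2.655352, -p*log2(p) = 0.421484
  p = 16/63 = 0.253968: log2(p) = -1.977280, -p*log2(p) = 0.502166
  p = 13/63 = 0.206349: log2(p) = -2.276840, -p*log2(p) = 0.469824
H = 0.439624 + 0.469824 + 0.421484 + 0.502166 + 0.469824 = 2.302922

H = 2.3029 bits/symbol


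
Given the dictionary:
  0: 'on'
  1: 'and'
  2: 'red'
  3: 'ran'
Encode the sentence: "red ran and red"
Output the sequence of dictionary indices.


Look up each word in the dictionary:
  'red' -> 2
  'ran' -> 3
  'and' -> 1
  'red' -> 2

Encoded: [2, 3, 1, 2]


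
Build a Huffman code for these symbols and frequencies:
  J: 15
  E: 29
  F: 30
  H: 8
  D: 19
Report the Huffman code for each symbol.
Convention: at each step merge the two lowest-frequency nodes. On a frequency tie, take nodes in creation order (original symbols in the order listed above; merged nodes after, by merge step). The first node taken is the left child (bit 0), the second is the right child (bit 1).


Huffman tree construction:
Step 1: Merge H(8) + J(15) = 23
Step 2: Merge D(19) + (H+J)(23) = 42
Step 3: Merge E(29) + F(30) = 59
Step 4: Merge (D+(H+J))(42) + (E+F)(59) = 101
Read each symbol's code off the tree from the root (left child = 0, right child = 1).

Codes:
  J: 011 (length 3)
  E: 10 (length 2)
  F: 11 (length 2)
  H: 010 (length 3)
  D: 00 (length 2)
Average code length: 225/101 = 2.2277 bits/symbol


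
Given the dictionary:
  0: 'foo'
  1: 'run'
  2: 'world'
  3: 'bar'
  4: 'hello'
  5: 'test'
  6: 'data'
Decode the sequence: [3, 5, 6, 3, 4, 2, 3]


Look up each index in the dictionary:
  3 -> 'bar'
  5 -> 'test'
  6 -> 'data'
  3 -> 'bar'
  4 -> 'hello'
  2 -> 'world'
  3 -> 'bar'

Decoded: "bar test data bar hello world bar"


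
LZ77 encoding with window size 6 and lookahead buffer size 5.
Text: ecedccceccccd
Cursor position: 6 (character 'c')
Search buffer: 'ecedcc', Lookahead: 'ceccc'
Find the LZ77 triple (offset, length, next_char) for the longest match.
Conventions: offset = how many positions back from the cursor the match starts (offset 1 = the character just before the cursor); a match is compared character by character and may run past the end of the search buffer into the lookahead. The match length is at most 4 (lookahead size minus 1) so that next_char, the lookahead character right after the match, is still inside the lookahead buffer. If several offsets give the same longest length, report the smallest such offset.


Try each offset into the search buffer:
  offset=1 (pos 5, char 'c'): match length 1
  offset=2 (pos 4, char 'c'): match length 1
  offset=3 (pos 3, char 'd'): match length 0
  offset=4 (pos 2, char 'e'): match length 0
  offset=5 (pos 1, char 'c'): match length 2
  offset=6 (pos 0, char 'e'): match length 0
Longest match has length 2 at offset 5.
next_char = character at position 6 + 2 = 8 -> 'c'

Best match: offset=5, length=2 (matching 'ce' starting at position 1)
LZ77 triple: (5, 2, 'c')


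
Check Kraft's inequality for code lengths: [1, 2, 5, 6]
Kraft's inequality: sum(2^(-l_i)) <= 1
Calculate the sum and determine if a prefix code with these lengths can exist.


Sum = 2^(-1) + 2^(-2) + 2^(-5) + 2^(-6)
    = 0.5 + 0.25 + 0.03125 + 0.015625
    = 51/64 = 0.796875
Since 0.796875 <= 1, Kraft's inequality IS satisfied.
A prefix code with these lengths CAN exist.

Kraft sum = 0.796875. Satisfied.


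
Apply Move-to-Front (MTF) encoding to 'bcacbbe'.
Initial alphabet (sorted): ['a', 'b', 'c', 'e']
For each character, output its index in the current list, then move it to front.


MTF encoding:
'b': index 1 in ['a', 'b', 'c', 'e'] -> ['b', 'a', 'c', 'e']
'c': index 2 in ['b', 'a', 'c', 'e'] -> ['c', 'b', 'a', 'e']
'a': index 2 in ['c', 'b', 'a', 'e'] -> ['a', 'c', 'b', 'e']
'c': index 1 in ['a', 'c', 'b', 'e'] -> ['c', 'a', 'b', 'e']
'b': index 2 in ['c', 'a', 'b', 'e'] -> ['b', 'c', 'a', 'e']
'b': index 0 in ['b', 'c', 'a', 'e'] -> ['b', 'c', 'a', 'e']
'e': index 3 in ['b', 'c', 'a', 'e'] -> ['e', 'b', 'c', 'a']


Output: [1, 2, 2, 1, 2, 0, 3]


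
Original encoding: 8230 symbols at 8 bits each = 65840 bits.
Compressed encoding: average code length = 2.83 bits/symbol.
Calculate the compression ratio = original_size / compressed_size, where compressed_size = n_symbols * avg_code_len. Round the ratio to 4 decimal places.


original_size = n_symbols * orig_bits = 8230 * 8 = 65840 bits
compressed_size = n_symbols * avg_code_len = 8230 * 2.83 = 23290.9 bits
ratio = original_size / compressed_size = 65840 / 23290.9 = 2.8269

Compression ratio = 2.8269


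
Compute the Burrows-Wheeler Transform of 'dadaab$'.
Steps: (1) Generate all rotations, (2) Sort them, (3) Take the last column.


Rotations (sorted):
  0: $dadaab -> last char: b
  1: aab$dad -> last char: d
  2: ab$dada -> last char: a
  3: adaab$d -> last char: d
  4: b$dadaa -> last char: a
  5: daab$da -> last char: a
  6: dadaab$ -> last char: $


BWT = bdadaa$


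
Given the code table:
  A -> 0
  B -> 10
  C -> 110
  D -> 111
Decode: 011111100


Decoding:
0 -> A
111 -> D
111 -> D
0 -> A
0 -> A


Result: ADDAA


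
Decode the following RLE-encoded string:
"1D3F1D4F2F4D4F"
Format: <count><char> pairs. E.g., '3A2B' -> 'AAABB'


Expanding each <count><char> pair:
  1D -> 'D'
  3F -> 'FFF'
  1D -> 'D'
  4F -> 'FFFF'
  2F -> 'FF'
  4D -> 'DDDD'
  4F -> 'FFFF'

Decoded = DFFFDFFFFFFDDDDFFFF


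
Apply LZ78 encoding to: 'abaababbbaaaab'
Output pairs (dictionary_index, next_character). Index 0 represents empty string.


LZ78 encoding steps:
Dictionary: {0: ''}
Step 1: w='' (idx 0), next='a' -> output (0, 'a'), add 'a' as idx 1
Step 2: w='' (idx 0), next='b' -> output (0, 'b'), add 'b' as idx 2
Step 3: w='a' (idx 1), next='a' -> output (1, 'a'), add 'aa' as idx 3
Step 4: w='b' (idx 2), next='a' -> output (2, 'a'), add 'ba' as idx 4
Step 5: w='b' (idx 2), next='b' -> output (2, 'b'), add 'bb' as idx 5
Step 6: w='ba' (idx 4), next='a' -> output (4, 'a'), add 'baa' as idx 6
Step 7: w='aa' (idx 3), next='b' -> output (3, 'b'), add 'aab' as idx 7


Encoded: [(0, 'a'), (0, 'b'), (1, 'a'), (2, 'a'), (2, 'b'), (4, 'a'), (3, 'b')]


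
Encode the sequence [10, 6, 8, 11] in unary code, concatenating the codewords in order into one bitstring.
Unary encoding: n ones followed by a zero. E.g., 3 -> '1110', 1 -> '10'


Encode each number as n ones followed by a terminating 0:
  10 -> 11111111110 (11 bits)
  6 -> 1111110 (7 bits)
  8 -> 111111110 (9 bits)
  11 -> 111111111110 (12 bits)
Total length = 11 + 7 + 9 + 12 = 39 bits.

Unary([10, 6, 8, 11]) = 111111111101111110111111110111111111110 (39 bits)


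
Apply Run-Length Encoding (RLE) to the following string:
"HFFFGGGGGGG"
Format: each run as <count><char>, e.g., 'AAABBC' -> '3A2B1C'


Scanning runs left to right:
  i=0: run of 'H' x 1 -> '1H'
  i=1: run of 'F' x 3 -> '3F'
  i=4: run of 'G' x 7 -> '7G'

RLE = 1H3F7G


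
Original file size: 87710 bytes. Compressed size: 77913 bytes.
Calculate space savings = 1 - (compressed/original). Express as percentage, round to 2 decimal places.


ratio = compressed/original = 77913/87710 = 0.888302
savings = 1 - ratio = 1 - 0.888302 = 0.111698
as a percentage: 0.111698 * 100 = 11.17%

Space savings = 1 - 77913/87710 = 11.17%


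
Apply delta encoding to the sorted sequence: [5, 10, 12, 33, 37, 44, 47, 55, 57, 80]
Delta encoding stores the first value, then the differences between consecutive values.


First value: 5
Deltas:
  10 - 5 = 5
  12 - 10 = 2
  33 - 12 = 21
  37 - 33 = 4
  44 - 37 = 7
  47 - 44 = 3
  55 - 47 = 8
  57 - 55 = 2
  80 - 57 = 23


Delta encoded: [5, 5, 2, 21, 4, 7, 3, 8, 2, 23]


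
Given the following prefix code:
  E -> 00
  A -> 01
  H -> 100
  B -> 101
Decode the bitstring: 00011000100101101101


Decoding step by step:
Bits 00 -> E
Bits 01 -> A
Bits 100 -> H
Bits 01 -> A
Bits 00 -> E
Bits 101 -> B
Bits 101 -> B
Bits 101 -> B


Decoded message: EAHAEBBB


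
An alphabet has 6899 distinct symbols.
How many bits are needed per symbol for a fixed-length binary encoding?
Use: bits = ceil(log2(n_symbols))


log2(6899) = 12.7522
Bracket: 2^12 = 4096 < 6899 <= 2^13 = 8192
So ceil(log2(6899)) = 13

bits = ceil(log2(6899)) = ceil(12.7522) = 13 bits


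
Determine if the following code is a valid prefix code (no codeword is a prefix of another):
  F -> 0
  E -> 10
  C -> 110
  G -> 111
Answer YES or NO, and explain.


Checking each pair (does one codeword prefix another?):
  F='0' vs E='10': no prefix
  F='0' vs C='110': no prefix
  F='0' vs G='111': no prefix
  E='10' vs F='0': no prefix
  E='10' vs C='110': no prefix
  E='10' vs G='111': no prefix
  C='110' vs F='0': no prefix
  C='110' vs E='10': no prefix
  C='110' vs G='111': no prefix
  G='111' vs F='0': no prefix
  G='111' vs E='10': no prefix
  G='111' vs C='110': no prefix
No violation found over all pairs.

YES -- this is a valid prefix code. No codeword is a prefix of any other codeword.


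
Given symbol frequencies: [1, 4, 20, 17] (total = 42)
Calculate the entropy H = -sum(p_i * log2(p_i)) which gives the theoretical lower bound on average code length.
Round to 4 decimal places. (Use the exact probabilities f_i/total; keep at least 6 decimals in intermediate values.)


Per-symbol terms -p_i * log2(p_i) with p_i = f_i/42:
  p = 1/42 = 0.023810: log2(p) = -5.392317, -p*log2(p) = 0.128389
  p = 4/42 = 0.095238: log2(p) = -3.392317, -p*log2(p) = 0.323078
  p = 20/42 = 0.476190: log2(p) = -1.070389, -p*log2(p) = 0.509709
  p = 17/42 = 0.404762: log2(p) = -1.304855, -p*log2(p) = 0.528155
H = 0.128389 + 0.323078 + 0.509709 + 0.528155 = 1.489331

H = 1.4893 bits/symbol


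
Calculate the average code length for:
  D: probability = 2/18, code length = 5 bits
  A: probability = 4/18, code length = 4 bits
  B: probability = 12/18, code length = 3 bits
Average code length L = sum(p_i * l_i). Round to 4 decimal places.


Weighted contributions p_i * l_i:
  D: (2/18) * 5 = 10/18
  A: (4/18) * 4 = 16/18
  B: (12/18) * 3 = 36/18
Sum = (10 + 16 + 36)/18 = 62/18

L = 62/18 = 3.4444 bits/symbol


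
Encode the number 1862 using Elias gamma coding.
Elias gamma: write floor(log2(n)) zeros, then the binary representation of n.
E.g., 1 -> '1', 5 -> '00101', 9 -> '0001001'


num_bits = floor(log2(1862)) + 1 = 11
leading_zeros = num_bits - 1 = 10
binary(1862) = 11101000110

Elias gamma(1862) = '0000000000' + '11101000110' = 000000000011101000110 (21 bits)


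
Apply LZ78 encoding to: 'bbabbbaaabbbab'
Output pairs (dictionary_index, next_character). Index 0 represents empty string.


LZ78 encoding steps:
Dictionary: {0: ''}
Step 1: w='' (idx 0), next='b' -> output (0, 'b'), add 'b' as idx 1
Step 2: w='b' (idx 1), next='a' -> output (1, 'a'), add 'ba' as idx 2
Step 3: w='b' (idx 1), next='b' -> output (1, 'b'), add 'bb' as idx 3
Step 4: w='ba' (idx 2), next='a' -> output (2, 'a'), add 'baa' as idx 4
Step 5: w='' (idx 0), next='a' -> output (0, 'a'), add 'a' as idx 5
Step 6: w='bb' (idx 3), next='b' -> output (3, 'b'), add 'bbb' as idx 6
Step 7: w='a' (idx 5), next='b' -> output (5, 'b'), add 'ab' as idx 7


Encoded: [(0, 'b'), (1, 'a'), (1, 'b'), (2, 'a'), (0, 'a'), (3, 'b'), (5, 'b')]


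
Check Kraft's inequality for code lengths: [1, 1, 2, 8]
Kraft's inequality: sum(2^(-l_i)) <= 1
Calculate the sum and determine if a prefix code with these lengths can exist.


Sum = 2^(-1) + 2^(-1) + 2^(-2) + 2^(-8)
    = 0.5 + 0.5 + 0.25 + 0.00390625
    = 321/256 = 1.25390625
Since 1.25390625 > 1, Kraft's inequality is NOT satisfied.
A prefix code with these lengths CANNOT exist.

Kraft sum = 1.25390625. Not satisfied.


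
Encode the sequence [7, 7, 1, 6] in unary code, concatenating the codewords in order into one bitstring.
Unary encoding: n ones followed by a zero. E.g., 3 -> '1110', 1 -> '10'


Encode each number as n ones followed by a terminating 0:
  7 -> 11111110 (8 bits)
  7 -> 11111110 (8 bits)
  1 -> 10 (2 bits)
  6 -> 1111110 (7 bits)
Total length = 8 + 8 + 2 + 7 = 25 bits.

Unary([7, 7, 1, 6]) = 1111111011111110101111110 (25 bits)


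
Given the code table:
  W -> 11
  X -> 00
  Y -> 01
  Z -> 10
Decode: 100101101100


Decoding:
10 -> Z
01 -> Y
01 -> Y
10 -> Z
11 -> W
00 -> X


Result: ZYYZWX


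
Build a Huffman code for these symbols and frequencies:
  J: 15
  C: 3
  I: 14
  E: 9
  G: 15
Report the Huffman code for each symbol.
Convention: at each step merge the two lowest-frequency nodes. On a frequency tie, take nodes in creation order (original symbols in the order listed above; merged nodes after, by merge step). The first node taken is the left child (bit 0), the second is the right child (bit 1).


Huffman tree construction:
Step 1: Merge C(3) + E(9) = 12
Step 2: Merge (C+E)(12) + I(14) = 26
Step 3: Merge J(15) + G(15) = 30
Step 4: Merge ((C+E)+I)(26) + (J+G)(30) = 56
Read each symbol's code off the tree from the root (left child = 0, right child = 1).

Codes:
  J: 10 (length 2)
  C: 000 (length 3)
  I: 01 (length 2)
  E: 001 (length 3)
  G: 11 (length 2)
Average code length: 124/56 = 2.2143 bits/symbol


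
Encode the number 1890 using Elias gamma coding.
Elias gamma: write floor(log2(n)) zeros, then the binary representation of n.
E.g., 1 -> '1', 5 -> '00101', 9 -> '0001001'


num_bits = floor(log2(1890)) + 1 = 11
leading_zeros = num_bits - 1 = 10
binary(1890) = 11101100010

Elias gamma(1890) = '0000000000' + '11101100010' = 000000000011101100010 (21 bits)


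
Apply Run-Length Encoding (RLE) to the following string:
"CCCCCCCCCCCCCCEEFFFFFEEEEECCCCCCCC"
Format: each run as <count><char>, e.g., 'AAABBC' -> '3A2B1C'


Scanning runs left to right:
  i=0: run of 'C' x 14 -> '14C'
  i=14: run of 'E' x 2 -> '2E'
  i=16: run of 'F' x 5 -> '5F'
  i=21: run of 'E' x 5 -> '5E'
  i=26: run of 'C' x 8 -> '8C'

RLE = 14C2E5F5E8C


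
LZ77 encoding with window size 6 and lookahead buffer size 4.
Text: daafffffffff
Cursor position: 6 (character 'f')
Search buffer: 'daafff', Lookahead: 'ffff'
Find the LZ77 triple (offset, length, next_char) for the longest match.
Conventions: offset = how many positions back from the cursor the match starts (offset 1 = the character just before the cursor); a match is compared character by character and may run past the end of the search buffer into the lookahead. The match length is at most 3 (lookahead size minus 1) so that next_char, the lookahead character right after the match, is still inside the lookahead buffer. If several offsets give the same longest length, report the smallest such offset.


Try each offset into the search buffer:
  offset=1 (pos 5, char 'f'): match length 3
  offset=2 (pos 4, char 'f'): match length 3
  offset=3 (pos 3, char 'f'): match length 3
  offset=4 (pos 2, char 'a'): match length 0
  offset=5 (pos 1, char 'a'): match length 0
  offset=6 (pos 0, char 'd'): match length 0
Longest match has length 3, found at offsets 1, 2, 3; take the smallest, offset 1.
next_char = character at position 6 + 3 = 9 -> 'f'

Best match: offset=1, length=3 (matching 'fff' starting at position 5)
LZ77 triple: (1, 3, 'f')


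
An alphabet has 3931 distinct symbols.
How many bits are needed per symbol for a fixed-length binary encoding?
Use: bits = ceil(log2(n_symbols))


log2(3931) = 11.9407
Bracket: 2^11 = 2048 < 3931 <= 2^12 = 4096
So ceil(log2(3931)) = 12

bits = ceil(log2(3931)) = ceil(11.9407) = 12 bits


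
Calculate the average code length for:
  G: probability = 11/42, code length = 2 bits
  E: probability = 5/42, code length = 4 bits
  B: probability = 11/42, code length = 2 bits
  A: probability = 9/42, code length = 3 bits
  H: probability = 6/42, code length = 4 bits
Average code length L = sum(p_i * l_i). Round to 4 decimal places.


Weighted contributions p_i * l_i:
  G: (11/42) * 2 = 22/42
  E: (5/42) * 4 = 20/42
  B: (11/42) * 2 = 22/42
  A: (9/42) * 3 = 27/42
  H: (6/42) * 4 = 24/42
Sum = (22 + 20 + 22 + 27 + 24)/42 = 115/42

L = 115/42 = 2.7381 bits/symbol


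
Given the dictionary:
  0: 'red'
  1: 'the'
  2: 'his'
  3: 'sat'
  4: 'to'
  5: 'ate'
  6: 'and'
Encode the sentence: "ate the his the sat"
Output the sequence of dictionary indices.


Look up each word in the dictionary:
  'ate' -> 5
  'the' -> 1
  'his' -> 2
  'the' -> 1
  'sat' -> 3

Encoded: [5, 1, 2, 1, 3]


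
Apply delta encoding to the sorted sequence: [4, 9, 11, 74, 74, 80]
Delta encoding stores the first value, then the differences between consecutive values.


First value: 4
Deltas:
  9 - 4 = 5
  11 - 9 = 2
  74 - 11 = 63
  74 - 74 = 0
  80 - 74 = 6


Delta encoded: [4, 5, 2, 63, 0, 6]


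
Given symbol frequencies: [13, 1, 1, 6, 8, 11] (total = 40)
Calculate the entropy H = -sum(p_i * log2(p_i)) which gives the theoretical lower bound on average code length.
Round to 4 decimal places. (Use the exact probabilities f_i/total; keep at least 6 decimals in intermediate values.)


Per-symbol terms -p_i * log2(p_i) with p_i = f_i/40:
  p = 13/40 = 0.325000: log2(p) = -1.621488, -p*log2(p) = 0.526984
  p = 1/40 = 0.025000: log2(p) = -5.321928, -p*log2(p) = 0.133048
  p = 1/40 = 0.025000: log2(p) = -5.321928, -p*log2(p) = 0.133048
  p = 6/40 = 0.150000: log2(p) = -2.736966, -p*log2(p) = 0.410545
  p = 8/40 = 0.200000: log2(p) = -2.321928, -p*log2(p) = 0.464386
  p = 11/40 = 0.275000: log2(p) = -1.862496, -p*log2(p) = 0.512187
H = 0.526984 + 0.133048 + 0.133048 + 0.410545 + 0.464386 + 0.512187 = 2.180198

H = 2.1802 bits/symbol


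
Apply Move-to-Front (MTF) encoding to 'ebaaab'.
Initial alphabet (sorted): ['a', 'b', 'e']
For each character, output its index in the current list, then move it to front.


MTF encoding:
'e': index 2 in ['a', 'b', 'e'] -> ['e', 'a', 'b']
'b': index 2 in ['e', 'a', 'b'] -> ['b', 'e', 'a']
'a': index 2 in ['b', 'e', 'a'] -> ['a', 'b', 'e']
'a': index 0 in ['a', 'b', 'e'] -> ['a', 'b', 'e']
'a': index 0 in ['a', 'b', 'e'] -> ['a', 'b', 'e']
'b': index 1 in ['a', 'b', 'e'] -> ['b', 'a', 'e']


Output: [2, 2, 2, 0, 0, 1]


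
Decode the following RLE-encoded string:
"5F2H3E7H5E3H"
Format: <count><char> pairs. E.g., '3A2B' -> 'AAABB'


Expanding each <count><char> pair:
  5F -> 'FFFFF'
  2H -> 'HH'
  3E -> 'EEE'
  7H -> 'HHHHHHH'
  5E -> 'EEEEE'
  3H -> 'HHH'

Decoded = FFFFFHHEEEHHHHHHHEEEEEHHH


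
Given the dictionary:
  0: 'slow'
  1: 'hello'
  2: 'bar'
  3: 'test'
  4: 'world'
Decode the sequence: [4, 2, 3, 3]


Look up each index in the dictionary:
  4 -> 'world'
  2 -> 'bar'
  3 -> 'test'
  3 -> 'test'

Decoded: "world bar test test"


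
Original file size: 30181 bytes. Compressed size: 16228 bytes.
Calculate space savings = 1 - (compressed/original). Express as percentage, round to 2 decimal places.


ratio = compressed/original = 16228/30181 = 0.537689
savings = 1 - ratio = 1 - 0.537689 = 0.462311
as a percentage: 0.462311 * 100 = 46.23%

Space savings = 1 - 16228/30181 = 46.23%


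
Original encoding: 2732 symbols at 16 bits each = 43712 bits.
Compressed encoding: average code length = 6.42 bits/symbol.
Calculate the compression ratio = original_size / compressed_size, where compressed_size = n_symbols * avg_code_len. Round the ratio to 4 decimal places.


original_size = n_symbols * orig_bits = 2732 * 16 = 43712 bits
compressed_size = n_symbols * avg_code_len = 2732 * 6.42 = 17539.44 bits
ratio = original_size / compressed_size = 43712 / 17539.44 = 2.4922

Compression ratio = 2.4922


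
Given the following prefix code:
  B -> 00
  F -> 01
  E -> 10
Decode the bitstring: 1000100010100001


Decoding step by step:
Bits 10 -> E
Bits 00 -> B
Bits 10 -> E
Bits 00 -> B
Bits 10 -> E
Bits 10 -> E
Bits 00 -> B
Bits 01 -> F


Decoded message: EBEBEEBF


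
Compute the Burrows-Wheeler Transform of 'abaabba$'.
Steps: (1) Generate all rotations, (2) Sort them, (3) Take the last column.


Rotations (sorted):
  0: $abaabba -> last char: a
  1: a$abaabb -> last char: b
  2: aabba$ab -> last char: b
  3: abaabba$ -> last char: $
  4: abba$aba -> last char: a
  5: ba$abaab -> last char: b
  6: baabba$a -> last char: a
  7: bba$abaa -> last char: a


BWT = abb$abaa


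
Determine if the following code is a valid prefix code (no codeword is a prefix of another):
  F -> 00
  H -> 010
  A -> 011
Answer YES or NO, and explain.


Checking each pair (does one codeword prefix another?):
  F='00' vs H='010': no prefix
  F='00' vs A='011': no prefix
  H='010' vs F='00': no prefix
  H='010' vs A='011': no prefix
  A='011' vs F='00': no prefix
  A='011' vs H='010': no prefix
No violation found over all pairs.

YES -- this is a valid prefix code. No codeword is a prefix of any other codeword.


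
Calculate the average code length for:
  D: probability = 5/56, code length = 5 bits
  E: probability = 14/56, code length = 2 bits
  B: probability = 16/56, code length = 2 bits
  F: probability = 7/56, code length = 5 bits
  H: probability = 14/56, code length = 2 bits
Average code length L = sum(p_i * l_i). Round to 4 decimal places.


Weighted contributions p_i * l_i:
  D: (5/56) * 5 = 25/56
  E: (14/56) * 2 = 28/56
  B: (16/56) * 2 = 32/56
  F: (7/56) * 5 = 35/56
  H: (14/56) * 2 = 28/56
Sum = (25 + 28 + 32 + 35 + 28)/56 = 148/56

L = 148/56 = 2.6429 bits/symbol


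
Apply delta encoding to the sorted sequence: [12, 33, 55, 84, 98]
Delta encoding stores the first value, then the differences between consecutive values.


First value: 12
Deltas:
  33 - 12 = 21
  55 - 33 = 22
  84 - 55 = 29
  98 - 84 = 14


Delta encoded: [12, 21, 22, 29, 14]
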